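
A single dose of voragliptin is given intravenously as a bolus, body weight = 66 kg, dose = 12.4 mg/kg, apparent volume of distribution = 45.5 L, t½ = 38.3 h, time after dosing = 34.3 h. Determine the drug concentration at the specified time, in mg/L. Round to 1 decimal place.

9.7 mg/L

Total dose = 12.4 × 66 = 818.4 mg
C₀ = Dose / Vd = 818.4 / 45.5 = 17.99 mg/L
k = ln2 / t½ = 0.693147 / 38.3 = 0.01810 h⁻¹
C = C₀ · e^(−k·t) = 17.99 × e^(−0.01810 × 34.3)
  = 17.99 × 0.5375 = 9.670 mg/L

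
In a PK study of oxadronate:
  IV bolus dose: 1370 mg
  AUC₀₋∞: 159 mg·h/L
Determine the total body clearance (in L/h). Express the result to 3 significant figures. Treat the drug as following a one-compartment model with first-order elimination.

8.62 L/h

CL = Dose / AUC = 1370 / 159 = 8.616 L/h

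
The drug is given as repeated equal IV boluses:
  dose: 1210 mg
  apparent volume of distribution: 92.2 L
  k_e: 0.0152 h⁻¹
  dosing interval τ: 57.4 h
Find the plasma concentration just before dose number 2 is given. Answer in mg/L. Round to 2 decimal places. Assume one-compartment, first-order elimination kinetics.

5.48 mg/L

C₀ per dose = Dose / Vd = 1210 / 92.2 = 13.12 mg/L
Fraction remaining after one interval: r = e^(−kτ) = e^(−0.01520 × 57.4) = 0.4179
Before dose 2, 1 dose has been given (aged 1τ).
C_trough = C₀ × r = 13.12 × 0.4179 = 5.483 mg/L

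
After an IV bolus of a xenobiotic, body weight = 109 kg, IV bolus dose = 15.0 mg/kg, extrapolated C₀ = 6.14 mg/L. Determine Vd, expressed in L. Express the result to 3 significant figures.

266 L

Dose = 15.0 × 109 = 1635 mg
Vd = Dose / C₀ = 1635 / 6.14 = 266.3 L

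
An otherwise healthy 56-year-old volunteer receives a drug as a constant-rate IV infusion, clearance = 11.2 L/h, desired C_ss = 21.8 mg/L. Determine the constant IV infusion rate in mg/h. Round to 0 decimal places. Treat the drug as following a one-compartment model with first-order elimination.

At steady state, infusion rate R₀ = Css × CL = 21.8 × 11.20 = 244.2 mg/h

244 mg/h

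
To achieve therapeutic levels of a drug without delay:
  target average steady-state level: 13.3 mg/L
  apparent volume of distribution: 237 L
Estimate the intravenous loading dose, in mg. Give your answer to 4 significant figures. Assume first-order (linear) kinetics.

3152 mg

LD = Css × Vd = 13.3 × 237 = 3152 mg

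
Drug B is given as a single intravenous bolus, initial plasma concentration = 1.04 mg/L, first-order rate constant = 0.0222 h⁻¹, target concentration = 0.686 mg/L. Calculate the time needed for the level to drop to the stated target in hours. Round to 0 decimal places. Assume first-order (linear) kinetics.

19 h

t = ln(C₀ / C) / k = ln(1.040 / 0.686) / 0.02220
  = ln(1.516) / 0.02220 = 0.4161 / 0.02220 = 18.74 h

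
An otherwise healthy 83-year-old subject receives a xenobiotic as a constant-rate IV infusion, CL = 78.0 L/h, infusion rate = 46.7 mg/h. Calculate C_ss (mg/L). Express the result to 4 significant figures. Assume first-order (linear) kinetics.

0.5987 mg/L

At steady state Css = R₀ / CL = 46.7 / 78.00 = 0.5987 mg/L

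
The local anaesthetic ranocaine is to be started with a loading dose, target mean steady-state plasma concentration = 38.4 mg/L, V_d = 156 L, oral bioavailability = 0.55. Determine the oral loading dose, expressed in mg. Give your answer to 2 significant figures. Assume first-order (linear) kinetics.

LD = Css × Vd / F = 38.4 × 156 / 0.55 = 10890 mg

11000 mg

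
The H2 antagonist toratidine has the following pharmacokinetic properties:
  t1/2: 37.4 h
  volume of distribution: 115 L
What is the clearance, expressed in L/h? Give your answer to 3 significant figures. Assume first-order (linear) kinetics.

2.13 L/h

k = ln2 / t½ = 0.693147 / 37.4 = 0.01853 h⁻¹
CL = k × Vd = 0.01853 × 115 = 2.131 L/h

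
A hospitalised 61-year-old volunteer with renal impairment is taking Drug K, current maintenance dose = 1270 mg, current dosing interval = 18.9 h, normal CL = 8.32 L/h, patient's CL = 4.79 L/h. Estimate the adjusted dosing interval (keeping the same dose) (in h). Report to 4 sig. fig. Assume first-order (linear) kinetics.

To keep the same average steady-state level, dosing rate must scale with clearance.
CL ratio = 4.79 / 8.32 = 0.5757
New interval (same dose) = 18.9 / 0.5757 = 32.83 h

32.83 h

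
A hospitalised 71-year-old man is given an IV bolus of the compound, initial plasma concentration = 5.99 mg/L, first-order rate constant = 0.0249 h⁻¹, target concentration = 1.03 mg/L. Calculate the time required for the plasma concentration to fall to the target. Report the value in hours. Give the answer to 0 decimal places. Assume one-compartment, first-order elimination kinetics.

71 h

t = ln(C₀ / C) / k = ln(5.990 / 1.03) / 0.02490
  = ln(5.816) / 0.02490 = 1.761 / 0.02490 = 70.72 h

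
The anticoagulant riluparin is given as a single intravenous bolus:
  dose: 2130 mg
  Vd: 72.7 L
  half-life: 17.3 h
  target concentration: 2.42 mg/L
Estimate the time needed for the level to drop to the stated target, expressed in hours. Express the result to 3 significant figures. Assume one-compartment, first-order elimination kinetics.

C₀ = Dose / Vd = 2130 / 72.7 = 29.30 mg/L
k = ln2 / t½ = 0.693147 / 17.3 = 0.04007 h⁻¹
t = ln(C₀ / C) / k = ln(29.30 / 2.42) / 0.04007
  = ln(12.11) / 0.04007 = 2.494 / 0.04007 = 62.24 h

62.2 h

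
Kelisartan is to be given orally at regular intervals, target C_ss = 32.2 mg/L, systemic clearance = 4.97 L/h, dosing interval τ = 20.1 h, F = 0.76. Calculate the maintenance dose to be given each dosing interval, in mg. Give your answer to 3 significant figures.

At steady state, F × (Dose/τ) = Css × CL.
Dose = Css × CL × τ / F = 32.2 × 4.970 × 20.1 / 0.76 = 4232 mg

4230 mg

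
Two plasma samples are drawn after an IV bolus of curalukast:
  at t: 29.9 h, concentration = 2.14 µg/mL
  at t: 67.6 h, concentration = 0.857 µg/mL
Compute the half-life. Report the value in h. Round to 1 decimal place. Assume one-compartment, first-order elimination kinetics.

k = ln(C₁/C₂) / (t₂ − t₁) = ln(2.14/0.857) / (67.6 − 29.9)
  = 0.9151 / 37.70 = 0.02427 h⁻¹
t½ = ln2 / k = 0.693147 / 0.02427 = 28.56 h

28.6 h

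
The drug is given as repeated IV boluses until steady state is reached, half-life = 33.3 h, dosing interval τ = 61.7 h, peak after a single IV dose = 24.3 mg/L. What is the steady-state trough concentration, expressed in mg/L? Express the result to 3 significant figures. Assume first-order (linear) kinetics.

k = ln2 / t½ = 0.693147 / 33.3 = 0.02082 h⁻¹
e^(−kτ) = e^(−0.02082 × 61.7) = 0.2768
Accumulation ratio R = 1 / (1 − e^(−kτ)) = 1 / (1 − 0.2768) = 1.383
Steady-state trough = C₀ × R × e^(−kτ) = 24.3 × 1.383 × 0.2768 = 9.302 mg/L

9.30 mg/L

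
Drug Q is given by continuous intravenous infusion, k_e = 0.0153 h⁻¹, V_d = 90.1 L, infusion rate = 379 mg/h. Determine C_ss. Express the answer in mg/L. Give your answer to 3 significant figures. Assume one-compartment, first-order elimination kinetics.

CL = k × Vd = 0.01530 × 90.1 = 1.379 L/h
At steady state Css = R₀ / CL = 379 / 1.379 = 274.8 mg/L

275 mg/L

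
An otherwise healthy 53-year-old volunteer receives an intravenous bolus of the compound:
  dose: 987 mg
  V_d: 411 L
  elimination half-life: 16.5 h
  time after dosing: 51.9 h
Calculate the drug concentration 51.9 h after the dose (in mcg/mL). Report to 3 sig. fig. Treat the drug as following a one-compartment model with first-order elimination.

0.271 mcg/mL

C₀ = Dose / Vd = 987.0 / 411 = 2.401 mg/L
k = ln2 / t½ = 0.693147 / 16.5 = 0.04201 h⁻¹
C = C₀ · e^(−k·t) = 2.401 × e^(−0.04201 × 51.9)
  = 2.401 × 0.1130 = 0.2713 mg/L
(0.2713 mg/L = 0.2713 mcg/mL)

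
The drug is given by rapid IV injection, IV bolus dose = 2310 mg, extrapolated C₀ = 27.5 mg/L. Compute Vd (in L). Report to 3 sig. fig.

84.0 L

Vd = Dose / C₀ = 2310 / 27.5 = 84.00 L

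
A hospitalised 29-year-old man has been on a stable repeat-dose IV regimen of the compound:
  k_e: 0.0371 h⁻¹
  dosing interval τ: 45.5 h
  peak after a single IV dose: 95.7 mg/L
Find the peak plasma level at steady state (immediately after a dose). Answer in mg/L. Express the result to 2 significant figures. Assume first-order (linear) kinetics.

120 mg/L

e^(−kτ) = e^(−0.03710 × 45.5) = 0.1849
Accumulation ratio R = 1 / (1 − e^(−kτ)) = 1 / (1 − 0.1849) = 1.227
Steady-state peak = C₀ × R = 95.7 × 1.227 = 117.4 mg/L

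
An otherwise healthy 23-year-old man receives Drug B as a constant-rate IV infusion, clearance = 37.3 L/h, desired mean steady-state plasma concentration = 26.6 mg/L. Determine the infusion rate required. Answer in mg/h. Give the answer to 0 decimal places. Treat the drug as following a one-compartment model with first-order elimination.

992 mg/h

At steady state, infusion rate R₀ = Css × CL = 26.6 × 37.30 = 992.2 mg/h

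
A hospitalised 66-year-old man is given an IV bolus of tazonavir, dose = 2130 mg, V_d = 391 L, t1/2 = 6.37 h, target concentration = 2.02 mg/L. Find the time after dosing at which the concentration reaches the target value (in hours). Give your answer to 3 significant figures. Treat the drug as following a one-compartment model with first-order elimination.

C₀ = Dose / Vd = 2130 / 391 = 5.448 mg/L
k = ln2 / t½ = 0.693147 / 6.37 = 0.1088 h⁻¹
t = ln(C₀ / C) / k = ln(5.448 / 2.02) / 0.1088
  = ln(2.697) / 0.1088 = 0.9921 / 0.1088 = 9.119 h

9.12 h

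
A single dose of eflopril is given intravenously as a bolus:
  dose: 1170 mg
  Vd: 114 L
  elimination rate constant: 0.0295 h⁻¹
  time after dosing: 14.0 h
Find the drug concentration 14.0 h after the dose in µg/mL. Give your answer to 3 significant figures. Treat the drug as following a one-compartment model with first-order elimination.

6.79 µg/mL

C₀ = Dose / Vd = 1170 / 114 = 10.26 mg/L
C = C₀ · e^(−k·t) = 10.26 × e^(−0.02950 × 14.0)
  = 10.26 × 0.6617 = 6.789 mg/L
(6.789 mg/L = 6.789 µg/mL)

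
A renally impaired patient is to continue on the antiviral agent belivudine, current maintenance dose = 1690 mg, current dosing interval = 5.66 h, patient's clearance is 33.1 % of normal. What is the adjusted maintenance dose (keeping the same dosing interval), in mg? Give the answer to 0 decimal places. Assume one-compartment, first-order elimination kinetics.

To keep the same average steady-state level, dosing rate must scale with clearance.
CL ratio = 33.1 / 100 = 0.3310
New dose (same interval) = 1690 × 0.3310 = 559.4 mg

559 mg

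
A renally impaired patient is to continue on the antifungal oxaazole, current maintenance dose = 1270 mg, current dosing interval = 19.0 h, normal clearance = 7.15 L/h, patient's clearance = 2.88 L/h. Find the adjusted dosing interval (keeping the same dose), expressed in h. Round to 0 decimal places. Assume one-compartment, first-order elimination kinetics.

47 h

To keep the same average steady-state level, dosing rate must scale with clearance.
CL ratio = 2.88 / 7.15 = 0.4028
New interval (same dose) = 19.0 / 0.4028 = 47.17 h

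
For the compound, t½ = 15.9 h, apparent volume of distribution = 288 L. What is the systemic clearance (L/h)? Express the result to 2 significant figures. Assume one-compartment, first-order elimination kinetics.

k = ln2 / t½ = 0.693147 / 15.9 = 0.04359 h⁻¹
CL = k × Vd = 0.04359 × 288 = 12.55 L/h

13 L/h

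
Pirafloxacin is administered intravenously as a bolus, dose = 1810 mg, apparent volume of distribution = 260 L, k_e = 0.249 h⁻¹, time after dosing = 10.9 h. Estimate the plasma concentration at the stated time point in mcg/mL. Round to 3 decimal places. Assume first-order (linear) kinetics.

0.461 mcg/mL

C₀ = Dose / Vd = 1810 / 260 = 6.962 mg/L
C = C₀ · e^(−k·t) = 6.962 × e^(−0.2490 × 10.9)
  = 6.962 × 0.06626 = 0.4613 mg/L
(0.4613 mg/L = 0.4613 mcg/mL)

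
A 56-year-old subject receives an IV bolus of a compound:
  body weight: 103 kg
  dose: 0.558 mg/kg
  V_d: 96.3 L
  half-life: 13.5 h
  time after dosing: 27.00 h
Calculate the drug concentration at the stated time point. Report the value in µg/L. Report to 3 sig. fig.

Total dose = 0.558 × 103 = 57.47 mg
C₀ = Dose / Vd = 57.47 / 96.3 = 0.5968 mg/L
k = ln2 / t½ = 0.693147 / 13.5 = 0.05134 h⁻¹
t / t½ = 27.00 / 13.5 = 2 half-lives
C = C₀ × (1/2)^2 = 0.5968 × 0.2500 = 0.1492 mg/L
Convert: 0.1492 mg/L × 1000 = 149.2 µg/L

149 µg/L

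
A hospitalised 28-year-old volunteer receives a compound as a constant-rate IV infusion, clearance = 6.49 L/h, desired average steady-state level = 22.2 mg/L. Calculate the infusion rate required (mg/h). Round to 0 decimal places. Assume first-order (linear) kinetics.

144 mg/h

At steady state, infusion rate R₀ = Css × CL = 22.2 × 6.490 = 144.1 mg/h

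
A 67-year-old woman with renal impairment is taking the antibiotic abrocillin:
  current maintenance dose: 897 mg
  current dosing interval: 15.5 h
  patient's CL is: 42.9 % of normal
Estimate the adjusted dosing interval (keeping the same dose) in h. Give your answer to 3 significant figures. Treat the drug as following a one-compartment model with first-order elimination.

36.1 h

To keep the same average steady-state level, dosing rate must scale with clearance.
CL ratio = 42.9 / 100 = 0.4290
New interval (same dose) = 15.5 / 0.4290 = 36.13 h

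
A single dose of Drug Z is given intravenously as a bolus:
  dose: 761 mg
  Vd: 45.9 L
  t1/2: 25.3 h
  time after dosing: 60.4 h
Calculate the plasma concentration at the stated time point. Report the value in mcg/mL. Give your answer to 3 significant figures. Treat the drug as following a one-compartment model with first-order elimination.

C₀ = Dose / Vd = 761.0 / 45.9 = 16.58 mg/L
k = ln2 / t½ = 0.693147 / 25.3 = 0.02740 h⁻¹
C = C₀ · e^(−k·t) = 16.58 × e^(−0.02740 × 60.4)
  = 16.58 × 0.1911 = 3.168 mg/L
(3.168 mg/L = 3.168 mcg/mL)

3.17 mcg/mL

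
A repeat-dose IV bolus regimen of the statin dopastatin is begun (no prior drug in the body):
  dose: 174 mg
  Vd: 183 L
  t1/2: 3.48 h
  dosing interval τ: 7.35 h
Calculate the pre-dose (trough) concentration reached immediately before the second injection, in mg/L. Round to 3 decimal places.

C₀ per dose = Dose / Vd = 174 / 183 = 0.9508 mg/L
k = ln2 / t½ = 0.693147 / 3.48 = 0.1992 h⁻¹
Fraction remaining after one interval: r = e^(−kτ) = e^(−0.1992 × 7.35) = 0.2313
Before dose 2, 1 dose has been given (aged 1τ).
C_trough = C₀ × r = 0.9508 × 0.2313 = 0.2199 mg/L

0.220 mg/L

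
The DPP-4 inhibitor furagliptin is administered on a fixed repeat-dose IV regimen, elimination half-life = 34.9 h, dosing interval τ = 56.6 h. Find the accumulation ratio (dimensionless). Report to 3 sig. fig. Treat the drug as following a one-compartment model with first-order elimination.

1.48

k = ln2 / t½ = 0.693147 / 34.9 = 0.01986 h⁻¹
e^(−kτ) = e^(−0.01986 × 56.6) = 0.3250
Accumulation ratio R = 1 / (1 − e^(−kτ)) = 1 / (1 − 0.3250) = 1.481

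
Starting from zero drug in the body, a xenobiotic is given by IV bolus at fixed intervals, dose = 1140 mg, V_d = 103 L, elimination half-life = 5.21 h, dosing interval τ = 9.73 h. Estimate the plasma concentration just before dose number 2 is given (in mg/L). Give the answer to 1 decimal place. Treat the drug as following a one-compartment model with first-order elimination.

C₀ per dose = Dose / Vd = 1140 / 103 = 11.07 mg/L
k = ln2 / t½ = 0.693147 / 5.21 = 0.1330 h⁻¹
Fraction remaining after one interval: r = e^(−kτ) = e^(−0.1330 × 9.73) = 0.2741
Before dose 2, 1 dose has been given (aged 1τ).
C_trough = C₀ × r = 11.07 × 0.2741 = 3.034 mg/L

3.0 mg/L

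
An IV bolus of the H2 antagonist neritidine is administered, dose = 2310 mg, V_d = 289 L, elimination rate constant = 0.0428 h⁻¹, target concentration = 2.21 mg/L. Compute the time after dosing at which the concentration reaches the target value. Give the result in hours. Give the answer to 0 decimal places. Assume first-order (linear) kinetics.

30 h

C₀ = Dose / Vd = 2310 / 289 = 7.993 mg/L
t = ln(C₀ / C) / k = ln(7.993 / 2.21) / 0.04280
  = ln(3.617) / 0.04280 = 1.286 / 0.04280 = 30.05 h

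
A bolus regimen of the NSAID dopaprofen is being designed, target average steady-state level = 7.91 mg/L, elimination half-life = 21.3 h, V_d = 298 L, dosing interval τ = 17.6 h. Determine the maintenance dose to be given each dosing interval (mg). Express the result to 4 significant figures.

k = ln2 / t½ = 0.693147 / 21.3 = 0.03254 h⁻¹
CL = k × Vd = 0.03254 × 298 = 9.697 L/h
At steady state, Dose/τ = Css × CL.
Dose = Css × CL × τ = 7.91 × 9.697 × 17.6 = 1350 mg

1350 mg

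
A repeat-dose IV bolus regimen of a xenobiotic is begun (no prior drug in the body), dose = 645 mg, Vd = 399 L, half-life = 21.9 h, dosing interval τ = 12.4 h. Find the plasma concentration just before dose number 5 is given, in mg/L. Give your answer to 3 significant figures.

2.66 mg/L

C₀ per dose = Dose / Vd = 645 / 399 = 1.617 mg/L
k = ln2 / t½ = 0.693147 / 21.9 = 0.03165 h⁻¹
Fraction remaining after one interval: r = e^(−kτ) = e^(−0.03165 × 12.4) = 0.6754
Before dose 5, 4 doses have been given (aged 1τ, 2τ, 3τ, 4τ).
C_trough = C₀ × (r + r² + … + r^4) = C₀ × r(1−r^4)/(1−r)
        = 1.617 × 0.6754 × (1 − 0.2081) / (1 − 0.6754) = 2.664 mg/L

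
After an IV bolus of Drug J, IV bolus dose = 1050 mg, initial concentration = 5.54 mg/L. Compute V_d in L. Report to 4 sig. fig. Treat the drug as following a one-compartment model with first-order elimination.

Vd = Dose / C₀ = 1050 / 5.54 = 189.5 L

189.5 L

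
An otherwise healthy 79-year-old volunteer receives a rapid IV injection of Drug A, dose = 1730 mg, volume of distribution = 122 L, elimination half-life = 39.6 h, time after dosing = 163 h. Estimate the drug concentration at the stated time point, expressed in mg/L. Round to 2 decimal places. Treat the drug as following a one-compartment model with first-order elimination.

C₀ = Dose / Vd = 1730 / 122 = 14.18 mg/L
k = ln2 / t½ = 0.693147 / 39.6 = 0.01750 h⁻¹
C = C₀ · e^(−k·t) = 14.18 × e^(−0.01750 × 163)
  = 14.18 × 0.05770 = 0.8182 mg/L

0.82 mg/L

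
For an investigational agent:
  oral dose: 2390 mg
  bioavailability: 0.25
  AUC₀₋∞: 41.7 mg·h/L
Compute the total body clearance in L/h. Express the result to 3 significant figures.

14.3 L/h

CL = F·Dose / AUC = 0.25 × 2390 / 41.7 = 14.33 L/h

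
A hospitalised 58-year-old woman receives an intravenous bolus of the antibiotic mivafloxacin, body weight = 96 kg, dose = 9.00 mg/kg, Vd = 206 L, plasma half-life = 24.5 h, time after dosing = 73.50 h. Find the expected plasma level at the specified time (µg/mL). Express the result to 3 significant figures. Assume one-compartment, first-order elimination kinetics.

0.524 µg/mL

Total dose = 9.00 × 96 = 864.0 mg
C₀ = Dose / Vd = 864.0 / 206 = 4.194 mg/L
k = ln2 / t½ = 0.693147 / 24.5 = 0.02829 h⁻¹
t / t½ = 73.50 / 24.5 = 3 half-lives
C = C₀ × (1/2)^3 = 4.194 × 0.1250 = 0.5243 mg/L
(0.5243 mg/L = 0.5243 µg/mL)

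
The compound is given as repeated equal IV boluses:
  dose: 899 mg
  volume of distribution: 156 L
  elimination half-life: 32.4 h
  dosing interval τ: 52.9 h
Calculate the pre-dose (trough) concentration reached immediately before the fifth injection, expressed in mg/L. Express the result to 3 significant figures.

2.71 mg/L

C₀ per dose = Dose / Vd = 899 / 156 = 5.763 mg/L
k = ln2 / t½ = 0.693147 / 32.4 = 0.02139 h⁻¹
Fraction remaining after one interval: r = e^(−kτ) = e^(−0.02139 × 52.9) = 0.3225
Before dose 5, 4 doses have been given (aged 1τ, 2τ, 3τ, 4τ).
C_trough = C₀ × (r + r² + … + r^4) = C₀ × r(1−r^4)/(1−r)
        = 5.763 × 0.3225 × (1 − 0.01082) / (1 − 0.3225) = 2.714 mg/L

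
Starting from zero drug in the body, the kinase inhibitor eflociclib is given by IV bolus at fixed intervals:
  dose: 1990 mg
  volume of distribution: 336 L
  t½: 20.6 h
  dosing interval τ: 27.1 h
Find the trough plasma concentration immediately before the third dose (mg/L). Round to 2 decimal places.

3.34 mg/L

C₀ per dose = Dose / Vd = 1990 / 336 = 5.923 mg/L
k = ln2 / t½ = 0.693147 / 20.6 = 0.03365 h⁻¹
Fraction remaining after one interval: r = e^(−kτ) = e^(−0.03365 × 27.1) = 0.4018
Before dose 3, 2 doses have been given (aged 1τ, 2τ).
C_trough = C₀ × (r + r²) = 5.923 × (0.4018 + 0.1614) = 3.336 mg/L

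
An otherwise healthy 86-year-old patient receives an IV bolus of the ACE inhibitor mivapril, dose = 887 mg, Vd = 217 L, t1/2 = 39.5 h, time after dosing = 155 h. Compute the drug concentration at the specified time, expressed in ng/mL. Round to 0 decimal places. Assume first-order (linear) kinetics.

C₀ = Dose / Vd = 887.0 / 217 = 4.088 mg/L
k = ln2 / t½ = 0.693147 / 39.5 = 0.01755 h⁻¹
C = C₀ · e^(−k·t) = 4.088 × e^(−0.01755 × 155)
  = 4.088 × 0.06586 = 0.2692 mg/L
Convert: 0.2692 mg/L × 1000 = 269.2 ng/mL

269 ng/mL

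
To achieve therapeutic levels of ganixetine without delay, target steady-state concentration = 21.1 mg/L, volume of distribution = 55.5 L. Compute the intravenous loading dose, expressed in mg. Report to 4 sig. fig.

1171 mg

LD = Css × Vd = 21.1 × 55.5 = 1171 mg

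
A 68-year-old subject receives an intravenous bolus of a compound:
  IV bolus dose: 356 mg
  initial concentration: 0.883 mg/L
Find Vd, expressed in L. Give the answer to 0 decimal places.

403 L

Vd = Dose / C₀ = 356.0 / 0.883 = 403.2 L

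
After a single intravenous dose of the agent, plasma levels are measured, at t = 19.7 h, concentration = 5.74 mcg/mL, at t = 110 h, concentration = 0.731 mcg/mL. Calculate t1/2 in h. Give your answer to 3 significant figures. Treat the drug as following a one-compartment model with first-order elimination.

k = ln(C₁/C₂) / (t₂ − t₁) = ln(5.74/0.731) / (110 − 19.7)
  = 2.061 / 90.30 = 0.02282 h⁻¹
t½ = ln2 / k = 0.693147 / 0.02282 = 30.37 h

30.4 h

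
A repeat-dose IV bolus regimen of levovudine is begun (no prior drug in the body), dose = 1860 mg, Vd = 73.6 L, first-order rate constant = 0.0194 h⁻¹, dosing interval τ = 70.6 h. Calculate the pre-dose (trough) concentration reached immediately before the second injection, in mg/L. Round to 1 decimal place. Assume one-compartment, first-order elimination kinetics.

C₀ per dose = Dose / Vd = 1860 / 73.6 = 25.27 mg/L
Fraction remaining after one interval: r = e^(−kτ) = e^(−0.01940 × 70.6) = 0.2542
Before dose 2, 1 dose has been given (aged 1τ).
C_trough = C₀ × r = 25.27 × 0.2542 = 6.424 mg/L

6.4 mg/L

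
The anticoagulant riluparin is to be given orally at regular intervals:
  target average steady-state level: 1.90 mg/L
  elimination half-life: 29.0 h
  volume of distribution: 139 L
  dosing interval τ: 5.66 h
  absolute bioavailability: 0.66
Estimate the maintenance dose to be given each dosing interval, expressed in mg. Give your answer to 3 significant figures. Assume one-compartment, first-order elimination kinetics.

54.1 mg

k = ln2 / t½ = 0.693147 / 29.0 = 0.02390 h⁻¹
CL = k × Vd = 0.02390 × 139 = 3.322 L/h
At steady state, F × (Dose/τ) = Css × CL.
Dose = Css × CL × τ / F = 1.90 × 3.322 × 5.66 / 0.66 = 54.13 mg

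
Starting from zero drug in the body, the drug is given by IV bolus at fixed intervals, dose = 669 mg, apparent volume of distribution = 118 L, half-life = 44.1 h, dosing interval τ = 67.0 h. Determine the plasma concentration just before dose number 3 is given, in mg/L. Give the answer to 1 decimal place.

2.7 mg/L

C₀ per dose = Dose / Vd = 669 / 118 = 5.669 mg/L
k = ln2 / t½ = 0.693147 / 44.1 = 0.01572 h⁻¹
Fraction remaining after one interval: r = e^(−kτ) = e^(−0.01572 × 67.0) = 0.3488
Before dose 3, 2 doses have been given (aged 1τ, 2τ).
C_trough = C₀ × (r + r²) = 5.669 × (0.3488 + 0.1217) = 2.667 mg/L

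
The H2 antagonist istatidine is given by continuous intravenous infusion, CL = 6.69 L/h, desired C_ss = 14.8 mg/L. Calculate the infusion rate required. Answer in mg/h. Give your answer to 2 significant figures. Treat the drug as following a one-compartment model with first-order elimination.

99 mg/h

At steady state, infusion rate R₀ = Css × CL = 14.8 × 6.690 = 99.01 mg/h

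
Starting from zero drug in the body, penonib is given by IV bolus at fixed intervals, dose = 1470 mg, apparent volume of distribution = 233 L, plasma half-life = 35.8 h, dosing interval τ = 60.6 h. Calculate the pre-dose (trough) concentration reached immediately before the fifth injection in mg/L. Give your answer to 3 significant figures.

2.80 mg/L

C₀ per dose = Dose / Vd = 1470 / 233 = 6.309 mg/L
k = ln2 / t½ = 0.693147 / 35.8 = 0.01936 h⁻¹
Fraction remaining after one interval: r = e^(−kτ) = e^(−0.01936 × 60.6) = 0.3094
Before dose 5, 4 doses have been given (aged 1τ, 2τ, 3τ, 4τ).
C_trough = C₀ × (r + r² + … + r^4) = C₀ × r(1−r^4)/(1−r)
        = 6.309 × 0.3094 × (1 − 0.009164) / (1 − 0.3094) = 2.801 mg/L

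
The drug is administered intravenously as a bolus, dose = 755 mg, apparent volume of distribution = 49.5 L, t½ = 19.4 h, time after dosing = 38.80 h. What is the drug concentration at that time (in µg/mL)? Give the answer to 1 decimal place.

C₀ = Dose / Vd = 755.0 / 49.5 = 15.25 mg/L
k = ln2 / t½ = 0.693147 / 19.4 = 0.03573 h⁻¹
t / t½ = 38.80 / 19.4 = 2 half-lives
C = C₀ × (1/2)^2 = 15.25 × 0.2500 = 3.813 mg/L
(3.813 mg/L = 3.813 µg/mL)

3.8 µg/mL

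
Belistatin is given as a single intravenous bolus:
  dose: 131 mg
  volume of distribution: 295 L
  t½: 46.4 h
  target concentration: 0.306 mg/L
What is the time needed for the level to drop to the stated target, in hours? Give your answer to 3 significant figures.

C₀ = Dose / Vd = 131.0 / 295 = 0.4441 mg/L
k = ln2 / t½ = 0.693147 / 46.4 = 0.01494 h⁻¹
t = ln(C₀ / C) / k = ln(0.4441 / 0.306) / 0.01494
  = ln(1.451) / 0.01494 = 0.3723 / 0.01494 = 24.92 h

24.9 h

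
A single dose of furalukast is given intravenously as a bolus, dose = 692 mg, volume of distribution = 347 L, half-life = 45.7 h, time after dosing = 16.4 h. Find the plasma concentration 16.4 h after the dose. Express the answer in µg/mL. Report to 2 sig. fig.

C₀ = Dose / Vd = 692.0 / 347 = 1.994 mg/L
k = ln2 / t½ = 0.693147 / 45.7 = 0.01517 h⁻¹
C = C₀ · e^(−k·t) = 1.994 × e^(−0.01517 × 16.4)
  = 1.994 × 0.7797 = 1.555 mg/L
(1.555 mg/L = 1.555 µg/mL)

1.6 µg/mL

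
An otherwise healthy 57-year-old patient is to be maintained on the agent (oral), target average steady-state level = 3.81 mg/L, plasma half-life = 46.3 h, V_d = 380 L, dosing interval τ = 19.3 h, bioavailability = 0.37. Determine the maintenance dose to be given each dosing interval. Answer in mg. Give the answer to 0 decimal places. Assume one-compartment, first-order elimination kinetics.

k = ln2 / t½ = 0.693147 / 46.3 = 0.01497 h⁻¹
CL = k × Vd = 0.01497 × 380 = 5.689 L/h
At steady state, F × (Dose/τ) = Css × CL.
Dose = Css × CL × τ / F = 3.81 × 5.689 × 19.3 / 0.37 = 1131 mg

1131 mg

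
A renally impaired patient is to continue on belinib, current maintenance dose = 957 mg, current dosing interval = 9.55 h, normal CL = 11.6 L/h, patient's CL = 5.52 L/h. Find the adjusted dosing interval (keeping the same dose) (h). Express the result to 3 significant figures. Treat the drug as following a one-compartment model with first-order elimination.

20.1 h

To keep the same average steady-state level, dosing rate must scale with clearance.
CL ratio = 5.52 / 11.6 = 0.4759
New interval (same dose) = 9.55 / 0.4759 = 20.07 h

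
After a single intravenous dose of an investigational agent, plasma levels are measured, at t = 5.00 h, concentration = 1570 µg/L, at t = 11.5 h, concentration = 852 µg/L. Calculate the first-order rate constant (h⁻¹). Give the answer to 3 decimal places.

k = ln(C₁/C₂) / (t₂ − t₁) = ln(1570/852) / (11.5 − 5.00)
  = 0.6112 / 6.500 = 0.09403 h⁻¹

0.094 h⁻¹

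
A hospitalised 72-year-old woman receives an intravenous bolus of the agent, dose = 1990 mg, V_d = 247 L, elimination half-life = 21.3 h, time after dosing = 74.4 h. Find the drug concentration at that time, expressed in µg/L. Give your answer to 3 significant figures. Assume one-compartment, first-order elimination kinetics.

716 µg/L

C₀ = Dose / Vd = 1990 / 247 = 8.057 mg/L
k = ln2 / t½ = 0.693147 / 21.3 = 0.03254 h⁻¹
C = C₀ · e^(−k·t) = 8.057 × e^(−0.03254 × 74.4)
  = 8.057 × 0.08883 = 0.7157 mg/L
Convert: 0.7157 mg/L × 1000 = 715.7 µg/L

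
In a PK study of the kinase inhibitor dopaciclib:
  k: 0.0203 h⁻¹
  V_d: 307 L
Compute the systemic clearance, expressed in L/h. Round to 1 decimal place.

CL = k × Vd = 0.0203 × 307 = 6.232 L/h

6.2 L/h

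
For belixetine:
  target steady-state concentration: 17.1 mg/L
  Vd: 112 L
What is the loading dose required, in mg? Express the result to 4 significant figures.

LD = Css × Vd = 17.1 × 112 = 1915 mg

1915 mg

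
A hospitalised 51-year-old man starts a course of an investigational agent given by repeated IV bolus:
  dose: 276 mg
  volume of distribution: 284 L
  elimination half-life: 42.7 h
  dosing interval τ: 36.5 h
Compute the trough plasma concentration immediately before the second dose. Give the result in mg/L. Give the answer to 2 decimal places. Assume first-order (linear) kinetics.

C₀ per dose = Dose / Vd = 276 / 284 = 0.9718 mg/L
k = ln2 / t½ = 0.693147 / 42.7 = 0.01623 h⁻¹
Fraction remaining after one interval: r = e^(−kτ) = e^(−0.01623 × 36.5) = 0.5530
Before dose 2, 1 dose has been given (aged 1τ).
C_trough = C₀ × r = 0.9718 × 0.5530 = 0.5374 mg/L

0.54 mg/L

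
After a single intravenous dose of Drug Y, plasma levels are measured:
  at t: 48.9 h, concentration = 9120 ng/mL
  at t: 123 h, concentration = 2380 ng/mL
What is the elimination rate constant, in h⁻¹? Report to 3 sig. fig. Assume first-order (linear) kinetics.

0.0181 h⁻¹

k = ln(C₁/C₂) / (t₂ − t₁) = ln(9120/2380) / (123 − 48.9)
  = 1.343 / 74.10 = 0.01812 h⁻¹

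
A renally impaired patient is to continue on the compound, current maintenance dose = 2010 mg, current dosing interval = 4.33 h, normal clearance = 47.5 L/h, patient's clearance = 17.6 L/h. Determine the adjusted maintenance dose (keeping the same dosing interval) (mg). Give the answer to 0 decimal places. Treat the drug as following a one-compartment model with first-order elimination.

745 mg

To keep the same average steady-state level, dosing rate must scale with clearance.
CL ratio = 17.6 / 47.5 = 0.3705
New dose (same interval) = 2010 × 0.3705 = 744.7 mg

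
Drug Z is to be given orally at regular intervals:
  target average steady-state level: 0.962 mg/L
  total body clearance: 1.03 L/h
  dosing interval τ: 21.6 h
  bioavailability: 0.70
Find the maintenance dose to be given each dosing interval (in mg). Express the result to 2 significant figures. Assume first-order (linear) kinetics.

At steady state, F × (Dose/τ) = Css × CL.
Dose = Css × CL × τ / F = 0.962 × 1.030 × 21.6 / 0.70 = 30.58 mg

31 mg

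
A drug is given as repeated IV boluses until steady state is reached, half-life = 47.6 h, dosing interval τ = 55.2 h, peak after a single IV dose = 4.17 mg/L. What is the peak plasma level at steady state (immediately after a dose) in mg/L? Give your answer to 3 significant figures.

k = ln2 / t½ = 0.693147 / 47.6 = 0.01456 h⁻¹
e^(−kτ) = e^(−0.01456 × 55.2) = 0.4477
Accumulation ratio R = 1 / (1 − e^(−kτ)) = 1 / (1 − 0.4477) = 1.811
Steady-state peak = C₀ × R = 4.17 × 1.811 = 7.552 mg/L

7.55 mg/L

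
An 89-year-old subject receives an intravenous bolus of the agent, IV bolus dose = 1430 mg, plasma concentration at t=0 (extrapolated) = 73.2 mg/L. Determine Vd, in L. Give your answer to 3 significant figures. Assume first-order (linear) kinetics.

19.5 L

Vd = Dose / C₀ = 1430 / 73.2 = 19.54 L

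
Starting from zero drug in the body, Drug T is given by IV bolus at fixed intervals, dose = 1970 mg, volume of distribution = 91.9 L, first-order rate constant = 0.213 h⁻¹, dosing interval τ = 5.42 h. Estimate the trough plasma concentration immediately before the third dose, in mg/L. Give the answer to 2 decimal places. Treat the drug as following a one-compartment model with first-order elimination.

C₀ per dose = Dose / Vd = 1970 / 91.9 = 21.44 mg/L
Fraction remaining after one interval: r = e^(−kτ) = e^(−0.2130 × 5.42) = 0.3152
Before dose 3, 2 doses have been given (aged 1τ, 2τ).
C_trough = C₀ × (r + r²) = 21.44 × (0.3152 + 0.09935) = 8.888 mg/L

8.89 mg/L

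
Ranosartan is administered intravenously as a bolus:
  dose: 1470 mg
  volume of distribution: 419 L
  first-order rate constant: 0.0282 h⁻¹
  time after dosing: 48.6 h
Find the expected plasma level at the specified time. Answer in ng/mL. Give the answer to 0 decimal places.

891 ng/mL

C₀ = Dose / Vd = 1470 / 419 = 3.508 mg/L
C = C₀ · e^(−k·t) = 3.508 × e^(−0.02820 × 48.6)
  = 3.508 × 0.2540 = 0.8910 mg/L
Convert: 0.8910 mg/L × 1000 = 891.0 ng/mL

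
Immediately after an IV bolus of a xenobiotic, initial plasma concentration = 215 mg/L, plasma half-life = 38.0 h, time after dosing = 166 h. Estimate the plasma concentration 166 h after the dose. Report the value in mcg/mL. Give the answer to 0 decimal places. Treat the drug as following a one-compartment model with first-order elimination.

k = ln2 / t½ = 0.693147 / 38.0 = 0.01824 h⁻¹
C = C₀ · e^(−k·t) = 215.0 × e^(−0.01824 × 166)
  = 215.0 × 0.04842 = 10.41 mg/L
(10.41 mg/L = 10.41 mcg/mL)

10 mcg/mL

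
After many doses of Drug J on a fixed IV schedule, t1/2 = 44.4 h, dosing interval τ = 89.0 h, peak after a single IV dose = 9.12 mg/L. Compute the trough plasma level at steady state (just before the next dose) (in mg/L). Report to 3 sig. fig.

k = ln2 / t½ = 0.693147 / 44.4 = 0.01561 h⁻¹
e^(−kτ) = e^(−0.01561 × 89.0) = 0.2493
Accumulation ratio R = 1 / (1 − e^(−kτ)) = 1 / (1 − 0.2493) = 1.332
Steady-state trough = C₀ × R × e^(−kτ) = 9.12 × 1.332 × 0.2493 = 3.028 mg/L

3.03 mg/L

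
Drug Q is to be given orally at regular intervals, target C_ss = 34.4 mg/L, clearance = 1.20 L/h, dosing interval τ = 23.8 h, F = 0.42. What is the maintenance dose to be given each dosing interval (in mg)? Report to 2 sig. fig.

2300 mg

At steady state, F × (Dose/τ) = Css × CL.
Dose = Css × CL × τ / F = 34.4 × 1.200 × 23.8 / 0.42 = 2339 mg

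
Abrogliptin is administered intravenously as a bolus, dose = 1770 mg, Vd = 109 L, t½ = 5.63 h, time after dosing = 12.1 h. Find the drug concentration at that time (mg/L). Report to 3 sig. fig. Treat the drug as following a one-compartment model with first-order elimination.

C₀ = Dose / Vd = 1770 / 109 = 16.24 mg/L
k = ln2 / t½ = 0.693147 / 5.63 = 0.1231 h⁻¹
C = C₀ · e^(−k·t) = 16.24 × e^(−0.1231 × 12.1)
  = 16.24 × 0.2255 = 3.662 mg/L

3.66 mg/L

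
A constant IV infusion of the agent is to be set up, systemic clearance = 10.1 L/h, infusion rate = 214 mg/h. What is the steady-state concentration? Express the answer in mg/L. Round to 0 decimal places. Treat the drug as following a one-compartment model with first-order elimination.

At steady state Css = R₀ / CL = 214 / 10.10 = 21.19 mg/L

21 mg/L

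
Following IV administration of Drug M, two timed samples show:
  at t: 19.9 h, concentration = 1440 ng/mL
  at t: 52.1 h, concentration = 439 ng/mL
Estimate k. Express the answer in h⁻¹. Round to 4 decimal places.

0.0369 h⁻¹

k = ln(C₁/C₂) / (t₂ − t₁) = ln(1440/439) / (52.1 − 19.9)
  = 1.188 / 32.20 = 0.03689 h⁻¹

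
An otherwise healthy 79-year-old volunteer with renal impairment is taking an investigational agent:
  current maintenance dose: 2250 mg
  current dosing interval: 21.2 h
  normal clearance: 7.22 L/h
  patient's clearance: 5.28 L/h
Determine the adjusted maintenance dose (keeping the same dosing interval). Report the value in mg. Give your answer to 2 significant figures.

1600 mg

To keep the same average steady-state level, dosing rate must scale with clearance.
CL ratio = 5.28 / 7.22 = 0.7313
New dose (same interval) = 2250 × 0.7313 = 1645 mg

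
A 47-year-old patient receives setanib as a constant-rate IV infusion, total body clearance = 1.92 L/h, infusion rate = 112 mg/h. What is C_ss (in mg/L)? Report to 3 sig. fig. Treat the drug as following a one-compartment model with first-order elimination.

At steady state Css = R₀ / CL = 112 / 1.920 = 58.33 mg/L

58.3 mg/L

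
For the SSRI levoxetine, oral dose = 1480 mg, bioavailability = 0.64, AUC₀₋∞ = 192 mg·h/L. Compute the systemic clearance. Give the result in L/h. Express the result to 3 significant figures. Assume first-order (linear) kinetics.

CL = F·Dose / AUC = 0.64 × 1480 / 192 = 4.933 L/h

4.93 L/h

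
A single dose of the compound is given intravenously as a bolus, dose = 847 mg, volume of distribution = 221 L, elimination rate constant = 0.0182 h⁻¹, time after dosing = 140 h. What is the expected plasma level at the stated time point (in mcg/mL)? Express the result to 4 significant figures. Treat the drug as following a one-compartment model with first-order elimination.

C₀ = Dose / Vd = 847.0 / 221 = 3.833 mg/L
C = C₀ · e^(−k·t) = 3.833 × e^(−0.01820 × 140)
  = 3.833 × 0.07824 = 0.2999 mg/L
(0.2999 mg/L = 0.2999 mcg/mL)

0.2999 mcg/mL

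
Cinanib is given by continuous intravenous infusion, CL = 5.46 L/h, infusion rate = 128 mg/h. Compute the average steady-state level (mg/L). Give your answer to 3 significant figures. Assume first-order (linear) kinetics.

23.4 mg/L

At steady state Css = R₀ / CL = 128 / 5.460 = 23.44 mg/L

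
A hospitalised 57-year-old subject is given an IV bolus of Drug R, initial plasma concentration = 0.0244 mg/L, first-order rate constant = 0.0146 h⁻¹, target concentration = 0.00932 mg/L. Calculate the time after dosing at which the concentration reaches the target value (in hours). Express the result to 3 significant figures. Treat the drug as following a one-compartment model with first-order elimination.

65.9 h

t = ln(C₀ / C) / k = ln(0.02440 / 0.00932) / 0.01460
  = ln(2.618) / 0.01460 = 0.9624 / 0.01460 = 65.92 h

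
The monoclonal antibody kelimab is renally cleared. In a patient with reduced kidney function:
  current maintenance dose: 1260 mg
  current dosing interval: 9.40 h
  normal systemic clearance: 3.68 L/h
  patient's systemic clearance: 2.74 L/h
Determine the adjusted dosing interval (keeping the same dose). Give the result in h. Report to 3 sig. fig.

To keep the same average steady-state level, dosing rate must scale with clearance.
CL ratio = 2.74 / 3.68 = 0.7446
New interval (same dose) = 9.40 / 0.7446 = 12.62 h

12.6 h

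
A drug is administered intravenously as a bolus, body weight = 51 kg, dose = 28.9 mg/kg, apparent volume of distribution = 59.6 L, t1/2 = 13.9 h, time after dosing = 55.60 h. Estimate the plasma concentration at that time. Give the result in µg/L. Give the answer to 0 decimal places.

1546 µg/L

Total dose = 28.9 × 51 = 1474 mg
C₀ = Dose / Vd = 1474 / 59.6 = 24.73 mg/L
k = ln2 / t½ = 0.693147 / 13.9 = 0.04987 h⁻¹
t / t½ = 55.60 / 13.9 = 4 half-lives
C = C₀ × (1/2)^4 = 24.73 × 0.06250 = 1.546 mg/L
Convert: 1.546 mg/L × 1000 = 1546 µg/L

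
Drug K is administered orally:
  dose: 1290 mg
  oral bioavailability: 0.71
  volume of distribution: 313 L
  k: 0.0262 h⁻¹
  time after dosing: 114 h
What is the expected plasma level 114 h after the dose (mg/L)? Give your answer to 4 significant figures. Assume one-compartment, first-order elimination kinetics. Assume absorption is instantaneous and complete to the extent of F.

0.1476 mg/L

Amount reaching circulation = F × Dose = 0.71 × 1290 = 915.9 mg
C₀ = F·Dose / Vd = 915.9 / 313 = 2.926 mg/L
C = C₀ · e^(−k·t) = 2.926 × e^(−0.02620 × 114)
  = 2.926 × 0.05045 = 0.1476 mg/L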